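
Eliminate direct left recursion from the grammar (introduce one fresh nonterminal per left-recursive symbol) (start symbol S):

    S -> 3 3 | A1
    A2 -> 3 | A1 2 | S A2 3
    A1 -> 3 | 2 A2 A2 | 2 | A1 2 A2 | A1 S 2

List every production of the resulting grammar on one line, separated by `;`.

S -> 3 3 | A1; A2 -> 3 | A1 2 | S A2 3; A1 -> 3 A1' | 2 A2 A2 A1' | 2 A1'; A1' -> 2 A2 A1' | S 2 A1' | ε

Left recursion appears on A1.
For A1: α = {2 A2, S 2}, β = {3, 2 A2 A2, 2}. Rewrite as A1 → β A1' and A1' → α A1' | ε.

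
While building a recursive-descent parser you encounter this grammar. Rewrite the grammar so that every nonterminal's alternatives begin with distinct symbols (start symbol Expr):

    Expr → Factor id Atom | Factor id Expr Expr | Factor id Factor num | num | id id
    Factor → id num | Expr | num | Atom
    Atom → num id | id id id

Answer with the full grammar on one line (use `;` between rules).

Expr → num | id id | Factor id Expr1; Factor → id num | Expr | num | Atom; Atom → num id | id id id; Expr1 → Atom | Expr Expr | Factor num

Expr has alternatives sharing prefix 'Factor id': factor to Expr → Factor id Expr1 with Expr1 → Atom | Expr Expr | Factor num.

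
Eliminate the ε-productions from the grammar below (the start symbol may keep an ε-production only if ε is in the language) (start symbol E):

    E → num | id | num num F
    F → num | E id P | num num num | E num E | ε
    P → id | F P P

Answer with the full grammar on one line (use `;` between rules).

E → num | id | num num F | num num; F → num | E id P | num num num | E num E; P → id | F P P | P P

Nullable set = {F}.
ε ∉ L(G), so no ε-production is kept.
For each production, add variants omitting each subset of nullable occurrences: E → num num F gives num num F | num num. P → F P P gives F P P | P P.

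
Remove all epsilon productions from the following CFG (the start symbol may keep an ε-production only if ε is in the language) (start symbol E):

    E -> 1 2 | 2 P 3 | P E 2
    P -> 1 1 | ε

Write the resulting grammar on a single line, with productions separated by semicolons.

Nullable set = {P}.
ε ∉ L(G), so no ε-production is kept.
Expand every rule over subsets of its nullable positions: E → 2 P 3 gives 2 P 3 | 2 3. E → P E 2 gives P E 2 | E 2.

E -> 1 2 | 2 P 3 | 2 3 | P E 2 | E 2; P -> 1 1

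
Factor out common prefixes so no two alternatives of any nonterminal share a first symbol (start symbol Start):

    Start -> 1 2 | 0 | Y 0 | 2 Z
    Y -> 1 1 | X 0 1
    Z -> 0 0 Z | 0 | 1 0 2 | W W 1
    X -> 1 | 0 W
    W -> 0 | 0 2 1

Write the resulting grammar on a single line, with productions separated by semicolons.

Start -> 1 2 | 0 | Y 0 | 2 Z; Y -> 1 1 | X 0 1; Z -> 1 0 2 | W W 1 | 0 Z1; X -> 1 | 0 W; W -> 0 W1; Z1 -> 0 Z | ε; W1 -> ε | 2 1

Z has alternatives sharing prefix '0': factor to Z → 0 Z1 with Z1 → 0 Z | ε.
W has alternatives sharing prefix '0': factor to W → 0 W1 with W1 → ε | 2 1.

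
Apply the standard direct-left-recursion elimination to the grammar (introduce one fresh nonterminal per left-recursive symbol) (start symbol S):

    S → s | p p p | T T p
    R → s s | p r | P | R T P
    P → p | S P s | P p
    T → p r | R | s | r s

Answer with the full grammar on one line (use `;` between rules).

Directly left-recursive nonterminals: R, P.
For R: α = {T P}, β = {s s, p r, P}. Rewrite as R → β R' and R' → α R' | ε.
For P: α = {p}, β = {p, S P s}. Rewrite as P → β P' and P' → α P' | ε.

S → s | p p p | T T p; R → s s R' | p r R' | P R'; P → p P' | S P s P'; T → p r | R | s | r s; R' → T P R' | ε; P' → p P' | ε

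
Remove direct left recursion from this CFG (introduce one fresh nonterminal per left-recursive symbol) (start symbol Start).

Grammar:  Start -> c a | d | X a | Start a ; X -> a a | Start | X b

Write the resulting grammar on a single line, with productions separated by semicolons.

Left recursion appears on Start, X.
For Start: α = {a}, β = {c a, d, X a}. Rewrite as Start → β Start1 and Start1 → α Start1 | ε.
For X: α = {b}, β = {a a, Start}. Rewrite as X → β X1 and X1 → α X1 | ε.

Start -> c a Start1 | d Start1 | X a Start1; X -> a a X1 | Start X1; Start1 -> a Start1 | ε; X1 -> b X1 | ε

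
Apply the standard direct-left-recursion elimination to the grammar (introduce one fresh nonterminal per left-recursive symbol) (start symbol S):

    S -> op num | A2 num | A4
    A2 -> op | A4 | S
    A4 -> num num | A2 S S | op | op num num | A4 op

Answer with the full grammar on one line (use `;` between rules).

Left recursion appears on A4.
For A4: α = {op}, β = {num num, A2 S S, op, op num num}. Rewrite as A4 → β A4' and A4' → α A4' | ε.

S -> op num | A2 num | A4; A2 -> op | A4 | S; A4 -> num num A4' | A2 S S A4' | op A4' | op num num A4'; A4' -> op A4' | ε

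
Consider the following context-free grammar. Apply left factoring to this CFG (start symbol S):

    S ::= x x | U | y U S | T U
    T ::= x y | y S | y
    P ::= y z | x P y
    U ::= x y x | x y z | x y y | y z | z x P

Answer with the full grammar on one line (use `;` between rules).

T has alternatives sharing prefix 'y': factor to T → y T' with T' → S | ε.
U has alternatives sharing prefix 'x y': factor to U → x y U' with U' → x | z | y.

S ::= x x | U | y U S | T U; T ::= x y | y T'; P ::= y z | x P y; U ::= y z | z x P | x y U'; T' ::= S | ε; U' ::= x | z | y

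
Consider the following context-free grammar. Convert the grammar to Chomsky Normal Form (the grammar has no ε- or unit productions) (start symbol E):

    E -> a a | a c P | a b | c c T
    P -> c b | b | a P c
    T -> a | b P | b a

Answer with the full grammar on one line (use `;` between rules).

Introduce a nonterminal for each terminal appearing in a rule of length ≥ 2: X1 → a, X2 → c, X3 → b.
Binarize each right-hand side of length ≥ 3 by chaining fresh nonterminals (Y1, Y2, …): affected rules were E → X1 X2 P; E → X2 X2 T; P → X1 P X2.

E -> X1 X1 | X1 Y1 | X1 X3 | X2 Y2; P -> X2 X3 | b | X1 Y3; T -> a | X3 P | X3 X1; X1 -> a; X2 -> c; X3 -> b; Y1 -> X2 P; Y2 -> X2 T; Y3 -> P X2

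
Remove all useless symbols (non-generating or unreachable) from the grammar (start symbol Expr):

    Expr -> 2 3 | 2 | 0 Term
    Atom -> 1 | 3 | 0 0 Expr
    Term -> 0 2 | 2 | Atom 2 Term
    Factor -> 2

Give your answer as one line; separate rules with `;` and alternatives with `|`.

Expr -> 2 3 | 2 | 0 Term; Atom -> 1 | 3 | 0 0 Expr; Term -> 0 2 | 2 | Atom 2 Term

Generating nonterminals: {Atom, Expr, Factor, Term}.
Reachable from Expr after that: {Atom, Expr, Term}.
Removed useless symbols: {Factor} and every production mentioning them.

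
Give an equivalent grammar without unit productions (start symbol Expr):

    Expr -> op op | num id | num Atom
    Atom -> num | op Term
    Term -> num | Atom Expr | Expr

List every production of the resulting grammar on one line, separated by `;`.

Unit pairs: Term ⇒* {Expr}.
For each unit pair (A, B), copy every non-unit production of B to A, then drop all unit productions.

Expr -> op op | num id | num Atom; Atom -> num | op Term; Term -> num | Atom Expr | op op | num id | num Atom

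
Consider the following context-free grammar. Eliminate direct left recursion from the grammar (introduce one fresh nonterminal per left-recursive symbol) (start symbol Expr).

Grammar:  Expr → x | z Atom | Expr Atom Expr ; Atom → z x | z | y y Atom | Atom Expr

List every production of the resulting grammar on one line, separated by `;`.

Directly left-recursive nonterminals: Expr, Atom.
For Expr: α = {Atom Expr}, β = {x, z Atom}. Rewrite as Expr → β Expr1 and Expr1 → α Expr1 | ε.
For Atom: α = {Expr}, β = {z x, z, y y Atom}. Rewrite as Atom → β Atom1 and Atom1 → α Atom1 | ε.

Expr → x Expr1 | z Atom Expr1; Atom → z x Atom1 | z Atom1 | y y Atom Atom1; Expr1 → Atom Expr Expr1 | ε; Atom1 → Expr Atom1 | ε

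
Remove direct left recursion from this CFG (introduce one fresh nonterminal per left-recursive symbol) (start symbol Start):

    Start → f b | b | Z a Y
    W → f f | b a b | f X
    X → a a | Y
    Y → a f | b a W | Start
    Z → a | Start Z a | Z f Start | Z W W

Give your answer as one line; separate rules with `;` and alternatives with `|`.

Start → f b | b | Z a Y; W → f f | b a b | f X; X → a a | Y; Y → a f | b a W | Start; Z → a Z1 | Start Z a Z1; Z1 → f Start Z1 | W W Z1 | ε

Directly left-recursive nonterminal: Z.
For Z: α = {f Start, W W}, β = {a, Start Z a}. Rewrite as Z → β Z1 and Z1 → α Z1 | ε.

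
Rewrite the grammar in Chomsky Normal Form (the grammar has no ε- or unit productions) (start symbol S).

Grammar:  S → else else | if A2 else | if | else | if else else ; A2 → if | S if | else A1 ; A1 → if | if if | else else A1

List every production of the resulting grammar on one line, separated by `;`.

S → X1 X1 | X2 Y1 | if | else | X2 Y2; A2 → if | S X2 | X1 A1; A1 → if | X2 X2 | X1 Y3; X1 → else; X2 → if; Y1 → A2 X1; Y2 → X1 X1; Y3 → X1 A1

Introduce a nonterminal for each terminal appearing in a rule of length ≥ 2: X1 → else, X2 → if.
Binarize each right-hand side of length ≥ 3 by chaining fresh nonterminals (Y1, Y2, …): affected rules were S → X2 A2 X1; S → X2 X1 X1; A1 → X1 X1 A1.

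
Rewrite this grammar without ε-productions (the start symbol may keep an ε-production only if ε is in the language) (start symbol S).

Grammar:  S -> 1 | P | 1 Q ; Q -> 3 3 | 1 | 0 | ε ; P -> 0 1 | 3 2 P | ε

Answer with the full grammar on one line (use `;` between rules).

Nullable set = {P, Q, S}.
ε ∈ L(G) since S is nullable, so keep S → ε.
Expand every rule over subsets of its nullable positions: P → 3 2 P gives 3 2 P | 3 2.

S -> 1 | P | 1 Q | ε; Q -> 3 3 | 1 | 0; P -> 0 1 | 3 2 P | 3 2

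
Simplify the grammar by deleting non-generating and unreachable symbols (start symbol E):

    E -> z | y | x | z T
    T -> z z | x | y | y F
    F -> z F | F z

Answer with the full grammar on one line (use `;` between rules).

Generating nonterminals: {E, T}.
Reachable from E after that: {E, T}.
Removed useless symbols: {F} and every production mentioning them.

E -> z | y | x | z T; T -> z z | x | y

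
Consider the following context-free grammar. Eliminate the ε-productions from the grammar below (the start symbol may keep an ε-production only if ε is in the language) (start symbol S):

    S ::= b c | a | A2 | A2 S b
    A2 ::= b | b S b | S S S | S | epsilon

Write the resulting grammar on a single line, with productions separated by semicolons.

S ::= b c | a | A2 | A2 S b | A2 b | S b | b | ε; A2 ::= b | b S b | b b | S S S | S S | S

The nullable symbols are {A2, S}.
ε ∈ L(G) since S is nullable, so keep S → ε.
For each production, add variants omitting each subset of nullable occurrences: S → A2 S b gives A2 S b | A2 b | S b | b. A2 → b S b gives b S b | b b. A2 → S S S gives S S S | S S | S.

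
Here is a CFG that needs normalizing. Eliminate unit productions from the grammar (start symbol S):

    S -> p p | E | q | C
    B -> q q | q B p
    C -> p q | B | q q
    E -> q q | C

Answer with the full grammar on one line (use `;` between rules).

Unit pairs: C ⇒* {B}; E ⇒* {B, C}; S ⇒* {B, C, E}.
For every A with A ⇒* B via unit rules, add B's non-unit alternatives to A; then delete every rule of the form X → Y.

S -> q q | q B p | p q | p p | q; B -> q q | q B p; C -> q q | q B p | p q; E -> q q | q B p | p q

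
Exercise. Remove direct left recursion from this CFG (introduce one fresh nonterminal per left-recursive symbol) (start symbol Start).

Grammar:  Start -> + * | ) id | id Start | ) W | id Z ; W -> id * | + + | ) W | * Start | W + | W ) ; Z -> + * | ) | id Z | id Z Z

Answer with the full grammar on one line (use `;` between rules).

Start -> + * | ) id | id Start | ) W | id Z; W -> id * W1 | + + W1 | ) W W1 | * Start W1; Z -> + * | ) | id Z | id Z Z; W1 -> + W1 | ) W1 | ε

Directly left-recursive nonterminal: W.
For W: α = {+, )}, β = {id *, + +, ) W, * Start}. Rewrite as W → β W1 and W1 → α W1 | ε.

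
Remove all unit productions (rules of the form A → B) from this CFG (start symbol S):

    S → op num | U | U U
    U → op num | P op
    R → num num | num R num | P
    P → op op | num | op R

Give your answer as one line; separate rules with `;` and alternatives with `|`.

S → op num | P op | U U; U → op num | P op; R → op op | num | op R | num num | num R num; P → op op | num | op R

Unit pairs: R ⇒* {P}; S ⇒* {U}.
Replace each nonterminal's rules with the union of the non-unit rules of every nonterminal it unit-derives.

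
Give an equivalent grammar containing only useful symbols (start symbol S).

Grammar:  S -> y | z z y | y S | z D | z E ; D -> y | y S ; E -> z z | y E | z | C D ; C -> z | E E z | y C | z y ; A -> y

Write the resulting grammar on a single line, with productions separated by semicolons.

S -> y | z z y | y S | z D | z E; D -> y | y S; E -> z z | y E | z | C D; C -> z | E E z | y C | z y

Generating nonterminals: {A, C, D, E, S}.
Reachable from S after that: {C, D, E, S}.
Removed useless symbols: {A} and every production mentioning them.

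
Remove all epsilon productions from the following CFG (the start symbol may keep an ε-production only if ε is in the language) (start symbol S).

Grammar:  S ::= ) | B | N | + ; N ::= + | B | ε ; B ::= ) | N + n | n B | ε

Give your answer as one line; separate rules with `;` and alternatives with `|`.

Nullable set = {B, N, S}.
ε ∈ L(G) since S is nullable, so keep S → ε.
For each production, add variants omitting each subset of nullable occurrences: B → N + n gives N + n | + n. B → n B gives n B | n.

S ::= ) | B | N | + | ε; N ::= + | B; B ::= ) | N + n | + n | n B | n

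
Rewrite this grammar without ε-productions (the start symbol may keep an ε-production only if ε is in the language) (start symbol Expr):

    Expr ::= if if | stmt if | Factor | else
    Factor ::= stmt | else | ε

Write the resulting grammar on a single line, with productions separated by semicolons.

The nullable symbols are {Expr, Factor}.
ε ∈ L(G) since Expr is nullable, so keep Expr → ε.

Expr ::= if if | stmt if | Factor | else | ε; Factor ::= stmt | else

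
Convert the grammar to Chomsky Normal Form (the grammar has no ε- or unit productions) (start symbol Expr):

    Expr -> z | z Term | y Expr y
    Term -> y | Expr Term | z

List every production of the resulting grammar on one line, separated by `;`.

Expr -> z | X1 Term | X2 Y1; Term -> y | Expr Term | z; X1 -> z; X2 -> y; Y1 -> Expr X2

Introduce a nonterminal for each terminal appearing in a rule of length ≥ 2: X1 → z, X2 → y.
Binarize each right-hand side of length ≥ 3 by chaining fresh nonterminals (Y1, Y2, …): affected rules were Expr → X2 Expr X2.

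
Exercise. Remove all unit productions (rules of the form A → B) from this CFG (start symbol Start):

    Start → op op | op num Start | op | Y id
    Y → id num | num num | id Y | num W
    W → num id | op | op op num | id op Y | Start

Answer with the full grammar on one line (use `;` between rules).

Start → op op | op num Start | op | Y id; Y → id num | num num | id Y | num W; W → op op | op num Start | op | Y id | num id | op op num | id op Y

Unit pairs: W ⇒* {Start}.
For every A with A ⇒* B via unit rules, add B's non-unit alternatives to A; then delete every rule of the form X → Y.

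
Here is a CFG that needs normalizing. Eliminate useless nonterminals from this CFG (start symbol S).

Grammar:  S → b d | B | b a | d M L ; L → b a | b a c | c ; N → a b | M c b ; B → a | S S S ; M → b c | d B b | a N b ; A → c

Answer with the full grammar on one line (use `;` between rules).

Generating nonterminals: {A, B, L, M, N, S}.
Reachable from S after that: {B, L, M, N, S}.
Removed useless symbols: {A} and every production mentioning them.

S → b d | B | b a | d M L; L → b a | b a c | c; N → a b | M c b; B → a | S S S; M → b c | d B b | a N b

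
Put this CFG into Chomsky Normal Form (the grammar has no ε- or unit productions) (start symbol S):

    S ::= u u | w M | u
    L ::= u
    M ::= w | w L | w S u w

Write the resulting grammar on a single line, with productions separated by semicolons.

S ::= X1 X1 | X2 M | u; L ::= u; M ::= w | X2 L | X2 Y1; X1 ::= u; X2 ::= w; Y1 ::= S Y2; Y2 ::= X1 X2

Introduce a nonterminal for each terminal appearing in a rule of length ≥ 2: X1 → u, X2 → w.
Binarize each right-hand side of length ≥ 3 by chaining fresh nonterminals (Y1, Y2, …): affected rules were M → X2 S X1 X2.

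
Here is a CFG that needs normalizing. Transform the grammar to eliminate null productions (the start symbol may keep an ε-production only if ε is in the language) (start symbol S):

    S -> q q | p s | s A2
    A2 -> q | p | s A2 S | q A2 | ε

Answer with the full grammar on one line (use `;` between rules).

S -> q q | p s | s A2 | s; A2 -> q | p | s A2 S | s S | q A2

Nullable set = {A2}.
ε ∉ L(G), so no ε-production is kept.
Expand every rule over subsets of its nullable positions: S → s A2 gives s A2 | s. A2 → s A2 S gives s A2 S | s S.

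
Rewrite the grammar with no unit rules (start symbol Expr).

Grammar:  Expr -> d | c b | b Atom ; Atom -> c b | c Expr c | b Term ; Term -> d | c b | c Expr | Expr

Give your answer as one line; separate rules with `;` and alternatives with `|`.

Unit pairs: Term ⇒* {Expr}.
For each unit pair (A, B), copy every non-unit production of B to A, then drop all unit productions.

Expr -> d | c b | b Atom; Atom -> c b | c Expr c | b Term; Term -> d | c b | c Expr | b Atom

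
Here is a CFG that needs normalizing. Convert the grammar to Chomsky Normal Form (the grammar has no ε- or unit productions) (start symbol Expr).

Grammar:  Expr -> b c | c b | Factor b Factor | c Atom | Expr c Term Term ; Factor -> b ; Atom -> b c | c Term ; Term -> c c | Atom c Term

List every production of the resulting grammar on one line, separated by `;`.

Expr -> X1 X2 | X2 X1 | Factor Y1 | X2 Atom | Expr Y2; Factor -> b; Atom -> X1 X2 | X2 Term; Term -> X2 X2 | Atom Y4; X1 -> b; X2 -> c; Y1 -> X1 Factor; Y2 -> X2 Y3; Y3 -> Term Term; Y4 -> X2 Term

Introduce a nonterminal for each terminal appearing in a rule of length ≥ 2: X1 → b, X2 → c.
Binarize each right-hand side of length ≥ 3 by chaining fresh nonterminals (Y1, Y2, …): affected rules were Expr → Factor X1 Factor; Expr → Expr X2 Term Term; Term → Atom X2 Term.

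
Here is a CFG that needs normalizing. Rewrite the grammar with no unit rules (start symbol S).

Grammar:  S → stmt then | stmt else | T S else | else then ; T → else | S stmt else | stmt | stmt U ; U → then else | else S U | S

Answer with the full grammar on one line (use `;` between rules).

Unit pairs: U ⇒* {S}.
For each unit pair (A, B), copy every non-unit production of B to A, then drop all unit productions.

S → stmt then | stmt else | T S else | else then; T → else | S stmt else | stmt | stmt U; U → then else | else S U | stmt then | stmt else | T S else | else then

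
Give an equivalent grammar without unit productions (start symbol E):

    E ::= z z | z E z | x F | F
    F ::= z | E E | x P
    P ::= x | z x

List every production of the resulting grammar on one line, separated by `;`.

Unit pairs: E ⇒* {F}.
Replace each nonterminal's rules with the union of the non-unit rules of every nonterminal it unit-derives.

E ::= z z | z E z | x F | z | E E | x P; F ::= z | E E | x P; P ::= x | z x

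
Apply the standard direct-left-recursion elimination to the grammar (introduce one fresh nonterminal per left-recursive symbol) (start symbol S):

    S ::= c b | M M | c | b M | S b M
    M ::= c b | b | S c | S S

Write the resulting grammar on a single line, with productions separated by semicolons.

S ::= c b S' | M M S' | c S' | b M S'; M ::= c b | b | S c | S S; S' ::= b M S' | ε

S is directly left-recursive.
For S: α = {b M}, β = {c b, M M, c, b M}. Rewrite as S → β S' and S' → α S' | ε.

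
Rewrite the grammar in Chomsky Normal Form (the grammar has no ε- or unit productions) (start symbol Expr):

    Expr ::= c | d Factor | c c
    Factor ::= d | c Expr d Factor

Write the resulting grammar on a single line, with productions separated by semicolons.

Introduce a nonterminal for each terminal appearing in a rule of length ≥ 2: X1 → d, X2 → c.
Binarize each right-hand side of length ≥ 3 by chaining fresh nonterminals (Y1, Y2, …): affected rules were Factor → X2 Expr X1 Factor.

Expr ::= c | X1 Factor | X2 X2; Factor ::= d | X2 Y1; X1 ::= d; X2 ::= c; Y1 ::= Expr Y2; Y2 ::= X1 Factor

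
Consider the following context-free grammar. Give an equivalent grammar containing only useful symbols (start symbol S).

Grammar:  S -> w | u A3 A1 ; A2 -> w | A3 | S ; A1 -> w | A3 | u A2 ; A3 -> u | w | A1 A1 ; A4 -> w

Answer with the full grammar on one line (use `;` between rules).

Generating nonterminals: {A1, A2, A3, A4, S}.
Reachable from S after that: {A1, A2, A3, S}.
Removed useless symbols: {A4} and every production mentioning them.

S -> w | u A3 A1; A2 -> w | A3 | S; A1 -> w | A3 | u A2; A3 -> u | w | A1 A1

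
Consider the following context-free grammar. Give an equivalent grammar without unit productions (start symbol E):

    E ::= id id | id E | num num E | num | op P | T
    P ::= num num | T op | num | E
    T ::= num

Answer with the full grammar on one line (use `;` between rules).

Unit pairs: E ⇒* {T}; P ⇒* {E, T}.
For each unit pair (A, B), copy every non-unit production of B to A, then drop all unit productions.

E ::= id id | id E | num num E | num | op P; P ::= id id | id E | num num E | num | op P | num num | T op; T ::= num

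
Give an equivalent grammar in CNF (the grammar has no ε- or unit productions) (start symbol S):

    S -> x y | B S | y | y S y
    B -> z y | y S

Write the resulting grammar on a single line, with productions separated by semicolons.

S -> X1 X2 | B S | y | X2 Y1; B -> X3 X2 | X2 S; X1 -> x; X2 -> y; X3 -> z; Y1 -> S X2

Introduce a nonterminal for each terminal appearing in a rule of length ≥ 2: X1 → x, X2 → y, X3 → z.
Binarize each right-hand side of length ≥ 3 by chaining fresh nonterminals (Y1, Y2, …): affected rules were S → X2 S X2.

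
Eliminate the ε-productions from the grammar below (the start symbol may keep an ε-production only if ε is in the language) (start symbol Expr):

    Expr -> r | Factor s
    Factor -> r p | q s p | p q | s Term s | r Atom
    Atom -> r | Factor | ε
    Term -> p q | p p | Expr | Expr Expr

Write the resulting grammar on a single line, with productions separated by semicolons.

The nullable symbols are {Atom}.
ε ∉ L(G), so no ε-production is kept.
Expand every rule over subsets of its nullable positions: Factor → r Atom gives r Atom | r.

Expr -> r | Factor s; Factor -> r p | q s p | p q | s Term s | r Atom | r; Atom -> r | Factor; Term -> p q | p p | Expr | Expr Expr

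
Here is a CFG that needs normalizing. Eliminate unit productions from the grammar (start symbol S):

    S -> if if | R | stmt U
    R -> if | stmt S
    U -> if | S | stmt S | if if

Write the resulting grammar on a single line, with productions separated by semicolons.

Unit pairs: S ⇒* {R}; U ⇒* {R, S}.
For every A with A ⇒* B via unit rules, add B's non-unit alternatives to A; then delete every rule of the form X → Y.

S -> if if | stmt U | if | stmt S; R -> if | stmt S; U -> if | stmt S | if if | stmt U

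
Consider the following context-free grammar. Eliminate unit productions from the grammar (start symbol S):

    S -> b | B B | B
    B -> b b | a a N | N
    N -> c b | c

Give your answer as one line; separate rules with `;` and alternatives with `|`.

S -> b b | a a N | b | B B | c b | c; B -> b b | a a N | c b | c; N -> c b | c

Unit pairs: B ⇒* {N}; S ⇒* {B, N}.
For every A with A ⇒* B via unit rules, add B's non-unit alternatives to A; then delete every rule of the form X → Y.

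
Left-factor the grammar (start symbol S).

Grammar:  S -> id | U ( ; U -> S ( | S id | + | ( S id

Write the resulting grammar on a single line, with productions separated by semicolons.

S -> id | U (; U -> + | ( S id | S U'; U' -> ( | id

U has alternatives sharing prefix 'S': factor to U → S U' with U' → ( | id.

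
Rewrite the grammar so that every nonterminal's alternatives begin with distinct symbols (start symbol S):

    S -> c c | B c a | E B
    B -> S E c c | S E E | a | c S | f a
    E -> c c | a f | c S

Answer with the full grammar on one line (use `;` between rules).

B has alternatives sharing prefix 'S E': factor to B → S E B' with B' → c c | E.
E has alternatives sharing prefix 'c': factor to E → c E' with E' → c | S.

S -> c c | B c a | E B; B -> a | c S | f a | S E B'; E -> a f | c E'; B' -> c c | E; E' -> c | S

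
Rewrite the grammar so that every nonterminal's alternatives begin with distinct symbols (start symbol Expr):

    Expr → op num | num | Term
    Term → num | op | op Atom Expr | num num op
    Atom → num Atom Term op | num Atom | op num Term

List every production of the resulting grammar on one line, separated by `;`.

Term has alternatives sharing prefix 'num': factor to Term → num Term1 with Term1 → ε | num op.
Term has alternatives sharing prefix 'op': factor to Term → op Term2 with Term2 → ε | Atom Expr.
Atom has alternatives sharing prefix 'num Atom': factor to Atom → num Atom Atom1 with Atom1 → Term op | ε.

Expr → op num | num | Term; Term → num Term1 | op Term2; Atom → op num Term | num Atom Atom1; Term1 → eps | num op; Term2 → eps | Atom Expr; Atom1 → Term op | eps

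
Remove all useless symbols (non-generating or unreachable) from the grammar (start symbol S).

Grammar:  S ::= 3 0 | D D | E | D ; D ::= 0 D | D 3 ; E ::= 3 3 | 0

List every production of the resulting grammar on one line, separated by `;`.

S ::= 3 0 | E; E ::= 3 3 | 0

Generating nonterminals: {E, S}.
Reachable from S after that: {E, S}.
Removed useless symbols: {D} and every production mentioning them.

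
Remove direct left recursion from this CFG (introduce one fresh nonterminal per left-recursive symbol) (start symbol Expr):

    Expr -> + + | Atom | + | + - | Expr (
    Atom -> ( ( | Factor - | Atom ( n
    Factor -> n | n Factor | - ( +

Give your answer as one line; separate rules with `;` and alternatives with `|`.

Expr -> + + Expr1 | Atom Expr1 | + Expr1 | + - Expr1; Atom -> ( ( Atom1 | Factor - Atom1; Factor -> n | n Factor | - ( +; Expr1 -> ( Expr1 | ε; Atom1 -> ( n Atom1 | ε

Left recursion appears on Expr, Atom.
For Expr: α = {(}, β = {+ +, Atom, +, + -}. Rewrite as Expr → β Expr1 and Expr1 → α Expr1 | ε.
For Atom: α = {( n}, β = {( (, Factor -}. Rewrite as Atom → β Atom1 and Atom1 → α Atom1 | ε.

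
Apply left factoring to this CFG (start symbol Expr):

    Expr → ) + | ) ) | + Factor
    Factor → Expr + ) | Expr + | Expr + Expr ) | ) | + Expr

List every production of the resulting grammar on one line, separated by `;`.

Expr → + Factor | ) Expr1; Factor → ) | + Expr | Expr + Factor1; Expr1 → + | ); Factor1 → ) | ε | Expr )

Expr has alternatives sharing prefix ')': factor to Expr → ) Expr1 with Expr1 → + | ).
Factor has alternatives sharing prefix 'Expr +': factor to Factor → Expr + Factor1 with Factor1 → ) | ε | Expr ).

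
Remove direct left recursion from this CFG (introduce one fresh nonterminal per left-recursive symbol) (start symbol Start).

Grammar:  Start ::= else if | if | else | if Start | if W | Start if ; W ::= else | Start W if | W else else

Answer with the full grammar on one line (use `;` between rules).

Start, W are directly left-recursive.
For Start: α = {if}, β = {else if, if, else, if Start, if W}. Rewrite as Start → β Start1 and Start1 → α Start1 | ε.
For W: α = {else else}, β = {else, Start W if}. Rewrite as W → β W1 and W1 → α W1 | ε.

Start ::= else if Start1 | if Start1 | else Start1 | if Start Start1 | if W Start1; W ::= else W1 | Start W if W1; Start1 ::= if Start1 | ε; W1 ::= else else W1 | ε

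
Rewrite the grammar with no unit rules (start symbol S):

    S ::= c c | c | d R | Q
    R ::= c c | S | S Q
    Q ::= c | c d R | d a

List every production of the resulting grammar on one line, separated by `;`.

Unit pairs: R ⇒* {Q, S}; S ⇒* {Q}.
For each unit pair (A, B), copy every non-unit production of B to A, then drop all unit productions.

S ::= c c | c | d R | c d R | d a; R ::= c | c d R | d a | c c | d R | S Q; Q ::= c | c d R | d a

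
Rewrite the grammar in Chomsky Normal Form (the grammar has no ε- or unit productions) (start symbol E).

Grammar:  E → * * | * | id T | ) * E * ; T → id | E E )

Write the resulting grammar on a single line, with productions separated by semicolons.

Introduce a nonterminal for each terminal appearing in a rule of length ≥ 2: X1 → *, X2 → id, X3 → ).
Binarize each right-hand side of length ≥ 3 by chaining fresh nonterminals (Y1, Y2, …): affected rules were E → X3 X1 E X1; T → E E X3.

E → X1 X1 | * | X2 T | X3 Y1; T → id | E Y3; X1 → *; X2 → id; X3 → ); Y1 → X1 Y2; Y2 → E X1; Y3 → E X3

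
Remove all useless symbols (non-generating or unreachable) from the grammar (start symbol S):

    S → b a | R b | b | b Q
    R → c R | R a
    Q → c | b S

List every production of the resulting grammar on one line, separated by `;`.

S → b a | b | b Q; Q → c | b S

Generating nonterminals: {Q, S}.
Reachable from S after that: {Q, S}.
Removed useless symbols: {R} and every production mentioning them.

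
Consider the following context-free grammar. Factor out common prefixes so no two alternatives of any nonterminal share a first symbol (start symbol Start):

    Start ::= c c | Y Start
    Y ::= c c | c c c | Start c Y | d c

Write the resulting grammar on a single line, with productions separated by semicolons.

Start ::= c c | Y Start; Y ::= Start c Y | d c | c c Y1; Y1 ::= ε | c

Y has alternatives sharing prefix 'c c': factor to Y → c c Y1 with Y1 → ε | c.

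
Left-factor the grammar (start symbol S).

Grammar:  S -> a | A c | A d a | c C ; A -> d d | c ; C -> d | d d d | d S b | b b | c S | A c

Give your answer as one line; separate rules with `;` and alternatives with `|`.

S has alternatives sharing prefix 'A': factor to S → A S' with S' → c | d a.
C has alternatives sharing prefix 'd': factor to C → d C' with C' → ε | d d | S b.

S -> a | c C | A S'; A -> d d | c; C -> b b | c S | A c | d C'; S' -> c | d a; C' -> ε | d d | S b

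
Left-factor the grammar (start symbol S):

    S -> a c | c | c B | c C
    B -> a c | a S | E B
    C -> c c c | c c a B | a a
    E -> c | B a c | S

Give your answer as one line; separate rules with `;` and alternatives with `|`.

S -> a c | c S'; B -> E B | a B'; C -> a a | c c C'; E -> c | B a c | S; S' -> ε | B | C; B' -> c | S; C' -> c | a B

S has alternatives sharing prefix 'c': factor to S → c S' with S' → ε | B | C.
B has alternatives sharing prefix 'a': factor to B → a B' with B' → c | S.
C has alternatives sharing prefix 'c c': factor to C → c c C' with C' → c | a B.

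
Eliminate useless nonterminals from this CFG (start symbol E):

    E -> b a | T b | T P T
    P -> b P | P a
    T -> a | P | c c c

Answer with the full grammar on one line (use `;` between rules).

Generating nonterminals: {E, T}.
Reachable from E after that: {E, T}.
Removed useless symbols: {P} and every production mentioning them.

E -> b a | T b; T -> a | c c c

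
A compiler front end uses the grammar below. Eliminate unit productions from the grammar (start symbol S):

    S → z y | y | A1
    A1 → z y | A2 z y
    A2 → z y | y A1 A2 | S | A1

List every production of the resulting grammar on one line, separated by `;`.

Unit pairs: A2 ⇒* {A1, S}; S ⇒* {A1}.
For every A with A ⇒* B via unit rules, add B's non-unit alternatives to A; then delete every rule of the form X → Y.

S → z y | A2 z y | y; A1 → z y | A2 z y; A2 → z y | y A1 A2 | A2 z y | y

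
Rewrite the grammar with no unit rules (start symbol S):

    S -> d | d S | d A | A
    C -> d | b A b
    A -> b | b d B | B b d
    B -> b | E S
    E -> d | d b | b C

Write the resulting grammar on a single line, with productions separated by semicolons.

S -> d | d S | d A | b | b d B | B b d; C -> d | b A b; A -> b | b d B | B b d; B -> b | E S; E -> d | d b | b C

Unit pairs: S ⇒* {A}.
Replace each nonterminal's rules with the union of the non-unit rules of every nonterminal it unit-derives.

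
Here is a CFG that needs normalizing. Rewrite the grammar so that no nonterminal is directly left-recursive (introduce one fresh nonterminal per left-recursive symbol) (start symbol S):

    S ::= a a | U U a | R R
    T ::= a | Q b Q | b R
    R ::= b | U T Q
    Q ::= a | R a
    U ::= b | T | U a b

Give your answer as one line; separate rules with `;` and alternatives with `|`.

S ::= a a | U U a | R R; T ::= a | Q b Q | b R; R ::= b | U T Q; Q ::= a | R a; U ::= b U' | T U'; U' ::= a b U' | ε

U is directly left-recursive.
For U: α = {a b}, β = {b, T}. Rewrite as U → β U' and U' → α U' | ε.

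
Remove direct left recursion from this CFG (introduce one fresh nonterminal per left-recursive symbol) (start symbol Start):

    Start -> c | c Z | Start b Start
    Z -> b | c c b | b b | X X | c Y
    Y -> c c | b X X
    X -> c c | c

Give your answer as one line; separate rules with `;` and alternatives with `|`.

Start -> c Start1 | c Z Start1; Z -> b | c c b | b b | X X | c Y; Y -> c c | b X X; X -> c c | c; Start1 -> b Start Start1 | ε

Directly left-recursive nonterminal: Start.
For Start: α = {b Start}, β = {c, c Z}. Rewrite as Start → β Start1 and Start1 → α Start1 | ε.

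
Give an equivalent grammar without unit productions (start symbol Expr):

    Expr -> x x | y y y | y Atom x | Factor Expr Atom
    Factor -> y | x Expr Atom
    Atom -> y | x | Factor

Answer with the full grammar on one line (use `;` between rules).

Unit pairs: Atom ⇒* {Factor}.
For each unit pair (A, B), copy every non-unit production of B to A, then drop all unit productions.

Expr -> x x | y y y | y Atom x | Factor Expr Atom; Factor -> y | x Expr Atom; Atom -> y | x | x Expr Atom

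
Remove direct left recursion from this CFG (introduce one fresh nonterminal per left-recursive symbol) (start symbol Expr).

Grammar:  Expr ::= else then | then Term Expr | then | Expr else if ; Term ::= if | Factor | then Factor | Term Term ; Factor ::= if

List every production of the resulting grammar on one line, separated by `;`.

Expr ::= else then Expr1 | then Term Expr Expr1 | then Expr1; Term ::= if Term1 | Factor Term1 | then Factor Term1; Factor ::= if; Expr1 ::= else if Expr1 | epsilon; Term1 ::= Term Term1 | epsilon

Left recursion appears on Expr, Term.
For Expr: α = {else if}, β = {else then, then Term Expr, then}. Rewrite as Expr → β Expr1 and Expr1 → α Expr1 | ε.
For Term: α = {Term}, β = {if, Factor, then Factor}. Rewrite as Term → β Term1 and Term1 → α Term1 | ε.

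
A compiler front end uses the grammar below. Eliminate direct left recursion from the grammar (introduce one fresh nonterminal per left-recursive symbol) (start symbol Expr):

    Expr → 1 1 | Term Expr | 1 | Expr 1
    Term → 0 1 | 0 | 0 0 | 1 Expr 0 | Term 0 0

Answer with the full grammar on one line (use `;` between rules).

Expr → 1 1 Expr1 | Term Expr Expr1 | 1 Expr1; Term → 0 1 Term1 | 0 Term1 | 0 0 Term1 | 1 Expr 0 Term1; Expr1 → 1 Expr1 | eps; Term1 → 0 0 Term1 | eps

Expr, Term are directly left-recursive.
For Expr: α = {1}, β = {1 1, Term Expr, 1}. Rewrite as Expr → β Expr1 and Expr1 → α Expr1 | ε.
For Term: α = {0 0}, β = {0 1, 0, 0 0, 1 Expr 0}. Rewrite as Term → β Term1 and Term1 → α Term1 | ε.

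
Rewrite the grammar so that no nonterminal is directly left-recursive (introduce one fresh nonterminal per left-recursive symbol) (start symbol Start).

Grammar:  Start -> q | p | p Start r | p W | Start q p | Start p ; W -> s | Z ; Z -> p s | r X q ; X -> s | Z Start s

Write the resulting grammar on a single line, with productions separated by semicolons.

Start is directly left-recursive.
For Start: α = {q p, p}, β = {q, p, p Start r, p W}. Rewrite as Start → β Start1 and Start1 → α Start1 | ε.

Start -> q Start1 | p Start1 | p Start r Start1 | p W Start1; W -> s | Z; Z -> p s | r X q; X -> s | Z Start s; Start1 -> q p Start1 | p Start1 | ε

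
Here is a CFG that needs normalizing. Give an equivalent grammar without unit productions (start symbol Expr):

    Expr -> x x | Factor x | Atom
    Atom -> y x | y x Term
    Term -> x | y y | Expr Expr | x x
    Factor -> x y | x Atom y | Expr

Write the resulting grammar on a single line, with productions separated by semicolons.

Expr -> y x | y x Term | x x | Factor x; Atom -> y x | y x Term; Term -> x | y y | Expr Expr | x x; Factor -> y x | y x Term | x y | x Atom y | x x | Factor x

Unit pairs: Expr ⇒* {Atom}; Factor ⇒* {Atom, Expr}.
For each unit pair (A, B), copy every non-unit production of B to A, then drop all unit productions.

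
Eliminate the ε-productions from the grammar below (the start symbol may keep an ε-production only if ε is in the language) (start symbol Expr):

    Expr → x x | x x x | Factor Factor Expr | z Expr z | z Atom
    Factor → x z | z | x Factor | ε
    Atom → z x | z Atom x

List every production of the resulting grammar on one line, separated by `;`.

Nullable set = {Factor}.
ε ∉ L(G), so no ε-production is kept.
Add the nullable-subset variants: Expr → Factor Factor Expr gives Factor Factor Expr | Factor Expr. Factor → x Factor gives x Factor | x.

Expr → x x | x x x | Factor Factor Expr | Factor Expr | z Expr z | z Atom; Factor → x z | z | x Factor | x; Atom → z x | z Atom x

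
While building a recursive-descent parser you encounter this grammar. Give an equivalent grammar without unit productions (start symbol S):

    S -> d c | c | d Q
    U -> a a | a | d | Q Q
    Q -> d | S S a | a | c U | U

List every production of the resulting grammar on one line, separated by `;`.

Unit pairs: Q ⇒* {U}.
For every A with A ⇒* B via unit rules, add B's non-unit alternatives to A; then delete every rule of the form X → Y.

S -> d c | c | d Q; U -> a a | a | d | Q Q; Q -> a a | a | d | Q Q | S S a | c U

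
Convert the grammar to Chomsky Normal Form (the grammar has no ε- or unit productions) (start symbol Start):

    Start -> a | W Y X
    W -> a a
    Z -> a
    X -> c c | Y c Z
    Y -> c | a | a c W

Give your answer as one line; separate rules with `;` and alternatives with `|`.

Start -> a | W Y1; W -> X1 X1; Z -> a; X -> X2 X2 | Y Y2; Y -> c | a | X1 Y3; X1 -> a; X2 -> c; Y1 -> Y X; Y2 -> X2 Z; Y3 -> X2 W

Introduce a nonterminal for each terminal appearing in a rule of length ≥ 2: X1 → a, X2 → c.
Binarize each right-hand side of length ≥ 3 by chaining fresh nonterminals (Y1, Y2, …): affected rules were Start → W Y X; X → Y X2 Z; Y → X1 X2 W.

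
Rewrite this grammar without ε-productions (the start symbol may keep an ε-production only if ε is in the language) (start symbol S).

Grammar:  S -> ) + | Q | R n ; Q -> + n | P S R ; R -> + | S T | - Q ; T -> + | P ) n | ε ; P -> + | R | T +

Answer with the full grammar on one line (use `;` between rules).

Nullable nonterminals: {T}.
ε ∉ L(G), so no ε-production is kept.
Expand every rule over subsets of its nullable positions: R → S T gives S T | S.

S -> ) + | Q | R n; Q -> + n | P S R; R -> + | S T | S | - Q; T -> + | P ) n; P -> + | R | T +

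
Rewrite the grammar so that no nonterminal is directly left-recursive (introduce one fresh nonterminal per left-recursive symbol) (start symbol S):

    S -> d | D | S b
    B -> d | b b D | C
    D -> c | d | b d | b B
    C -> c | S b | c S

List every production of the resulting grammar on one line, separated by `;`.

Left recursion appears on S.
For S: α = {b}, β = {d, D}. Rewrite as S → β S' and S' → α S' | ε.

S -> d S' | D S'; B -> d | b b D | C; D -> c | d | b d | b B; C -> c | S b | c S; S' -> b S' | ε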